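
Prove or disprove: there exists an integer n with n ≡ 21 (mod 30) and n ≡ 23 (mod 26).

n = 231

gcd(30, 26) = 2. A simultaneous solution exists iff 21 ≡ 23 (mod 2); here 21 mod 2 = 1 = 23 mod 2, so it does.
The integers ≡ 21 (mod 30) are 21, 51, 81, 111, 141, 171, 201, 231, …; their remainders mod 26 are 21, 25, 3, 7, 11, 15, 19, 23, so n = 231 is the first that is ≡ 23 (mod 26).
Verify: 231 = 7·30 + 21 and 231 = 8·26 + 23. ✓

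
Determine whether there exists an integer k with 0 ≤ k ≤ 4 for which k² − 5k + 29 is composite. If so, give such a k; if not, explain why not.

At k = 1: 1² − 5·1 + 29 = 25 = 5·5, which is composite.

k = 1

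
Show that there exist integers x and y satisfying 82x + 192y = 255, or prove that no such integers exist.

Both 82 and 192 are divisible by gcd(82, 192) = 2, hence so is any combination 82x + 192y.
However 255 leaves remainder 1 on division by 2.
So the equation is unsolvable over ℤ.

There are no such integers.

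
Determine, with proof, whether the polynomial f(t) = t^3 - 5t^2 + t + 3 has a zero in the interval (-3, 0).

f(-3) = -72 and f(0) = 3, which have opposite signs.
As a polynomial, f is continuous on every closed interval.
By the Intermediate Value Theorem, f takes the value 0 somewhere in the open interval.

Such a root exists.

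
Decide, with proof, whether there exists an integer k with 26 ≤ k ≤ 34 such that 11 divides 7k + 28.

k = 29

k = 29 works, since 7·29 + 28 = 231 = 21·11.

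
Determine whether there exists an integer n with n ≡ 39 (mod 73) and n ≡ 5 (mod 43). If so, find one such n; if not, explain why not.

n = 2886

The moduli 73 and 43 are coprime, so by the Chinese Remainder Theorem a unique solution modulo 3139 exists.
Any solution of the first congruence is n = 39 + 73t; substituting into the second, 73t ≡ 5 − 39 ≡ 9 (mod 43).
73 ≡ 30 (mod 43), so this reads 30t ≡ 9 (mod 43). Invert 30 mod 43 by the Euclidean algorithm: 43 = 1·30 + 13, 30 = 2·13 + 4, 13 = 3·4 + 1, 4 = 4·1 + 0; back-substituting, 1 = 13 − 3·4 = 13 − 3·(30 − 2·13) = −3·30 + 7·13 = −3·30 + 7·(43 − 1·30) = 7·43 − 10·30. Hence 30·(-10) ≡ 1, so 30⁻¹ ≡ -10 ≡ 33 (mod 43).
Therefore t ≡ 33·9 = 297 ≡ 39 (mod 43).
With t = 39: n = 39 + 73·39 = 2886.
Verify: 2886 = 39·73 + 39 and 2886 = 67·43 + 5. ✓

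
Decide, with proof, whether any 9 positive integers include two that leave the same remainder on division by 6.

Partition the integers by their residue mod 6; there are 6 classes.
Placing 9 integers into 6 classes, some class receives at least two — say a and b.
That is, a and b leave the same remainder on division by 6, as claimed.

Yes.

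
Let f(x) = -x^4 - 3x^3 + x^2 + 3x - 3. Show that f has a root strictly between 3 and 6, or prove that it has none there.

f has no root in that interval.

The endpoint values f(3) = -147 and f(6) = -1893 are both negative. Claim: f(x) < 0 for every x in (3, 6).
Shift to the endpoint 3: with x = 3 + u (0 < u < 3), one computes f(3 + u) = -u^4 - 15u^3 - 80u^2 - 180u - 147.
All 5 nonzero coefficients of this polynomial in u are negative; hence for u > 0 the value is a sum of negative terms (the constant -147 among them).
So f is strictly negative on (3, 6); no root exists in the interval.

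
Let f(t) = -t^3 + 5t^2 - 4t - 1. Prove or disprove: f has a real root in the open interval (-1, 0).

f(-1) = 9 and f(0) = -1, which have opposite signs.
As a polynomial, f is continuous on every closed interval.
By the Intermediate Value Theorem f must vanish at some point of (-1, 0).

Yes, f has a root in the interval.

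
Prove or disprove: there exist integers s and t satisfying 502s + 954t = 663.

gcd(502, 954) = 2, so every integer of the form 502s + 954t is a multiple of 2.
But 663 is not a multiple of 2 (it leaves remainder 1).
Therefore 502s + 954t = 663 has no solution in integers.

No such integers exist.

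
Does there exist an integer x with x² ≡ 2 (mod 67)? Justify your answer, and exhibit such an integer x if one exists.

There is no such integer.

Apply Euler's criterion with the prime 67: 2 is a quadratic residue iff 2^33 ≡ 1 (mod 67), and a non-residue iff it is ≡ −1.
Squaring successively (mod 67): 2^2 = 4 ≡ 4; 2^4 ≡ 4² = 16 ≡ 16; 2^8 ≡ 16² = 256 ≡ 55; 2^16 ≡ 55² = 3025 ≡ 10; 2^32 ≡ 10² = 100 ≡ 33.
Since 33 = 32 + 1, 2^33 ≡ 33 · 2; multiplying out mod 67: 33·2 = 66 ≡ 66. Thus 2^33 ≡ 66 ≡ −1 (mod 67).
By Euler's criterion 2 is a quadratic non-residue mod 67: no x satisfies x² ≡ 2 (mod 67).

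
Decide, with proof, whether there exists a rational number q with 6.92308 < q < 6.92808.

q = 187/27

Look for a denominator N such that an integer falls strictly between N·6.92308 and N·6.92808. N = 27 works: 27·6.92308 = 186.92316 < 187 < 187.05816 = 27·6.92808.
So q = 187/27 works: it is a ratio of integers, and dividing 27·6.92308 < 187 < 27·6.92808 through by 27 gives 6.92308 < 187/27 < 6.92808.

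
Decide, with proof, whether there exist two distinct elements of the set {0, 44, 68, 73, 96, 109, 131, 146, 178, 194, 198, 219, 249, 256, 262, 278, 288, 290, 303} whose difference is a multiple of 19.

No, no such pair exists.

Residues mod 19: 0↦0, 44↦6, 68↦11, 73↦16, 96↦1, 109↦14, 131↦17, 146↦13, 178↦7, 194↦4, 198↦8, 219↦10, 249↦2, 256↦9, 262↦15, 278↦12, 288↦3, 290↦5, 303↦18.
These 19 residues are pairwise different, hence no difference of two elements is divisible by 19.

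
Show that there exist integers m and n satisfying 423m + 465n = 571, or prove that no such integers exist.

Any value of 423m + 465n is a multiple of gcd(423, 465) = 3.
However 571 leaves remainder 1 on division by 3.
Hence no integers m, n satisfy the equation.

There are no such integers.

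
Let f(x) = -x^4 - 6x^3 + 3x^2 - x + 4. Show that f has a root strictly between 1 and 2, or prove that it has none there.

f has no root in that interval.

f(1) = -1 and f(2) = -50, both negative, so a sign-change argument is unavailable; we show f keeps this sign on the whole interval.
Shift to the endpoint 1: with x = 1 + u (0 < u < 1), one computes f(1 + u) = -u^4 - 10u^3 - 21u^2 - 17u - 1.
The nonzero coefficients here are all negative, so for u > 0 every term is negative (or zero), and the constant term -1 is strictly negative.
Therefore f(x) < 0 throughout (1, 2), and f has no zero there.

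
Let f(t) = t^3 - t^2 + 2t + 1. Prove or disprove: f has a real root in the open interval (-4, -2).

f(-4) = -87 and f(-2) = -15, both negative.
f'(t) = 3t^2 - 2t + 2 has discriminant (-2)² − 4·3·2 = -20 < 0, so f' has no real roots and is positive for every real t.
Hence f is strictly increasing on ℝ, and in particular on [-4, -2]. A strictly monotone function with same-sign endpoint values stays negative on the whole interval, so f has no zero in (-4, -2).

No such root exists.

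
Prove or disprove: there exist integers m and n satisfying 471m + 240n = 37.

No such integers exist.

gcd(471, 240) = 3, so every integer of the form 471m + 240n is a multiple of 3.
But 37 is not a multiple of 3 (it leaves remainder 1).
Therefore 471m + 240n = 37 has no solution in integers.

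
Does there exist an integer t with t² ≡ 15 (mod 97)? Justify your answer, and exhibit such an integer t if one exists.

97 is prime, so by Euler's criterion 15 is a square mod 97 iff 15^((97−1)/2) = 15^48 ≡ 1 (mod 97).
Repeated squaring mod 97: 15^2 = 225 ≡ 31; 15^4 ≡ 31² = 961 ≡ 88; 15^8 ≡ 88² = 7744 ≡ 81; 15^16 ≡ 81² = 6561 ≡ 62; 15^32 ≡ 62² = 3844 ≡ 61.
Since 48 = 32 + 16, 15^48 ≡ 61 · 62; multiplying out mod 97: 61·62 = 3782 ≡ 96. Thus 15^48 ≡ 96 ≡ −1 (mod 97).
By Euler's criterion 15 is a quadratic non-residue mod 97: no t satisfies t² ≡ 15 (mod 97).

No, no such integer exists.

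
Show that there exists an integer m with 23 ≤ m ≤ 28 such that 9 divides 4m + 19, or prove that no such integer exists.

For m = 23, 24, …, 28 the values of 4m + 19 modulo 9 are 3, 7, 2, 6, 1, 5 respectively.
The residue 0 does not occur, so no m in [23, 28] makes 4m + 19 a multiple of 9.

There is no such integer m in that range.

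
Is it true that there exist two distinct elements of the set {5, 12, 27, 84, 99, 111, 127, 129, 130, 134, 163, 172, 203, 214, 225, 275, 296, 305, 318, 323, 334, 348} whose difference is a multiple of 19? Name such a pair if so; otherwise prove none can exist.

Both 5 and 214 leave remainder 5 on division by 19; their difference 209 = 11·19 is a multiple of 19.

Yes: 5 and 214.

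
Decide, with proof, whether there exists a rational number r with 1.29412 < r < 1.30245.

r = 13/10

Look for a denominator N such that an integer falls strictly between N·1.29412 and N·1.30245. N = 10 works: 10·1.29412 = 12.94120 < 13 < 13.02450 = 10·1.30245.
So r = 13/10 works: it is a ratio of integers, and dividing 10·1.29412 < 13 < 10·1.30245 through by 10 gives 1.29412 < 13/10 < 1.30245.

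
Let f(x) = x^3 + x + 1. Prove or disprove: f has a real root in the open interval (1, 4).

No.

Evaluate at the endpoints: f(1) = 3, f(4) = 69 — same sign (positive).
f'(x) = 3x^2 + 1 has discriminant 0² − 4·3·1 = -12 < 0, so f' has no real roots and is positive for every real x.
So f is strictly increasing; between 1 and 4 its values lie between f(1) = 3 and f(4) = 69, all positive. Therefore f has no root in (1, 4).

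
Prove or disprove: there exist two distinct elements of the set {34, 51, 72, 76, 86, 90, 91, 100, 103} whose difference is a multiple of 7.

Yes: 34 and 76.

Both 34 and 76 leave remainder 6 on division by 7; their difference 42 = 6·7 is a multiple of 7.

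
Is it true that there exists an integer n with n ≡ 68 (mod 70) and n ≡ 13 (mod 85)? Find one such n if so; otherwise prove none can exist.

gcd(70, 85) = 5. A simultaneous solution exists iff 68 ≡ 13 (mod 5); here 68 mod 5 = 3 = 13 mod 5, so it does.
Write n = 68 + 70t. Then 70t ≡ 13 − 68 ≡ 30 (mod 85); dividing through by 5 gives 14t ≡ 6 (mod 17).
Invert 14 mod 17 by the Euclidean algorithm: 17 = 1·14 + 3, 14 = 4·3 + 2, 3 = 1·2 + 1, 2 = 2·1 + 0; back-substituting, 1 = 3 − 1·2 = 3 − (14 − 4·3) = −14 + 5·3 = −14 + 5·(17 − 1·14) = 5·17 − 6·14. Hence 14·(-6) ≡ 1, so 14⁻¹ ≡ -6 ≡ 11 (mod 17).
Therefore t ≡ 11·6 = 66 ≡ 15 (mod 17).
Then n = 68 + 70·15 = 1118.
Indeed 1118 ≡ 68 (mod 70) and 1118 ≡ 13 (mod 85).

n = 1118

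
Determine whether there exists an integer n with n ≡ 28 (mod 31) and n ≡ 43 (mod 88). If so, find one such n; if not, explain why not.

The moduli 31 and 88 are coprime, so by the Chinese Remainder Theorem a unique solution modulo 2728 exists.
Any solution of the first congruence is n = 28 + 31t; substituting into the second, 31t ≡ 43 − 28 ≡ 15 (mod 88).
Since 31·71 = 2201 = 25·88 + 1, the inverse of 31 mod 88 is 71.
Multiplying by 71: t ≡ 71·15 = 1065 ≡ 9 (mod 88).
With t = 9: n = 28 + 31·9 = 307.
Indeed 307 ≡ 28 (mod 31) and 307 ≡ 43 (mod 88).

n = 307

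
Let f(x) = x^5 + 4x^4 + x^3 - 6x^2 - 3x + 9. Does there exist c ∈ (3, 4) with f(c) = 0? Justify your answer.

No such root exists.

f(3) = 540 and f(4) = 2013, both positive, so a sign-change argument is unavailable; we show f keeps this sign on the whole interval.
Shift to the endpoint 3: with x = 3 + u (0 < u < 1), one computes f(3 + u) = u^5 + 19u^4 + 139u^3 + 489u^2 + 825u + 540.
The nonzero coefficients here are all positive, so for u > 0 every term is positive (or zero), and the constant term 540 is strictly positive.
Therefore f(x) > 0 throughout (3, 4), and f has no zero there.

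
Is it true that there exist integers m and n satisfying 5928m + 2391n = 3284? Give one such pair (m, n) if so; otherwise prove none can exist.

Any value of 5928m + 2391n is a multiple of gcd(5928, 2391) = 3.
However 3284 leaves remainder 2 on division by 3.
Hence no integers m, n satisfy the equation.

No such integers exist.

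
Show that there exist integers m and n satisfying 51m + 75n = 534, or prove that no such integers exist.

gcd(51, 75) = 3, and 3 divides 534, so integer solutions exist.
Dividing through by 3 reduces the equation to 17m + 25n = 178.
Dividing repeatedly: 25 = 1·17 + 8, 17 = 2·8 + 1, 8 = 8·1 + 0.
Back-substituting, 1 = 17 − 2·8 = 17 − 2·(25 − 1·17) = −2·25 + 3·17; that is, 17·3 + 25·(-2) = 1.
Multiplying through by 178: m = 3·178 = 534, n = (-2)·178 = -356 is a solution.
Subtracting 21·25 from m and adding 21·17 to n gives the tidier solution (9, 1).
Check: 51·9 + 75·1 = 459 + 75 = 534. ✓

m = 9, n = 1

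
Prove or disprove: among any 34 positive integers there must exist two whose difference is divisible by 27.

Yes, this is always true.

Each integer lies in one of the 27 residue classes modulo 27.
With 34 integers and only 27 classes, the pigeonhole principle forces two of them, say a and b, into the same class.
Equal remainders mean a − b ≡ 0 (mod 27), so 27 divides their difference.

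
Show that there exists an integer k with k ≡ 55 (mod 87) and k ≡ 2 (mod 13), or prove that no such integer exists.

k = 925

gcd(87, 13) = 1, so the Chinese Remainder Theorem guarantees exactly one residue class mod 1131 satisfying both.
Write k = 55 + 87t and require 55 + 87t ≡ 2 (mod 13), i.e. 87t ≡ 12 (mod 13).
87 ≡ 9 (mod 13), so this reads 9t ≡ 12 (mod 13). Since 9·3 = 27 = 2·13 + 1, the inverse of 9 mod 13 is 3.
Therefore t ≡ 3·12 = 36 ≡ 10 (mod 13).
Taking t = 10 gives k = 55 + 87·10 = 925.
Verify: 925 = 10·87 + 55 and 925 = 71·13 + 2. ✓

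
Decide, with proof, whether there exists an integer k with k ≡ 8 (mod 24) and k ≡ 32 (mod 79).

k = 32

The moduli 24 and 79 are coprime, so by the Chinese Remainder Theorem a unique solution modulo 1896 exists.
Write k = 8 + 24t and require 8 + 24t ≡ 32 (mod 79), i.e. 24t ≡ 24 (mod 79).
Since 24·56 = 1344 = 17·79 + 1, the inverse of 24 mod 79 is 56.
Therefore t ≡ 56·24 = 1344 ≡ 1 (mod 79).
Taking t = 1 gives k = 8 + 24·1 = 32.
Indeed 32 ≡ 8 (mod 24) and 32 ≡ 32 (mod 79).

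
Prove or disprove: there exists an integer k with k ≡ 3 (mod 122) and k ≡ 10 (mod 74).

gcd(122, 74) = 2. If k ≡ 3 (mod 122) and k ≡ 10 (mod 74), then k ≡ 3 (mod 2) and k ≡ 10 (mod 2).
However 3 ≡ 1 and 10 ≡ 0 (mod 2), and 1 ≠ 0.
Hence the system has no solution.

No such integer exists.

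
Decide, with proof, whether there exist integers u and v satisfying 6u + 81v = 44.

No such integers exist.

gcd(6, 81) = 3, so every integer of the form 6u + 81v is a multiple of 3.
However 44 leaves remainder 2 on division by 3.
So the equation is unsolvable over ℤ.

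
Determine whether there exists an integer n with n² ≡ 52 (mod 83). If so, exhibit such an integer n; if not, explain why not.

Apply Euler's criterion with the prime 83: 52 is a quadratic residue iff 52^41 ≡ 1 (mod 83), and a non-residue iff it is ≡ −1.
Repeated squaring mod 83: 52^2 = 2704 ≡ 48; 52^4 ≡ 48² = 2304 ≡ 63; 52^8 ≡ 63² = 3969 ≡ 68; 52^16 ≡ 68² = 4624 ≡ 59; 52^32 ≡ 59² = 3481 ≡ 78.
Since 41 = 32 + 8 + 1, 52^41 ≡ 78 · 68 · 52; multiplying out mod 83: 78·68 = 5304 ≡ 75, then 75·52 = 3900 ≡ 82. Thus 52^41 ≡ 82 ≡ −1 (mod 83).
By Euler's criterion 52 is a quadratic non-residue mod 83: no n satisfies n² ≡ 52 (mod 83).

There is no such integer.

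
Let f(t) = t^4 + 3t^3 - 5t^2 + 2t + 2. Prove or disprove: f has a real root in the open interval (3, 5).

f has no root in that interval.

The endpoint values f(3) = 125 and f(5) = 887 are both positive. Claim: f(t) > 0 for every t in (3, 5).
Shift to the endpoint 3: with t = 3 + u (0 < u < 2), one computes f(3 + u) = u^4 + 15u^3 + 76u^2 + 161u + 125.
The nonzero coefficients here are all positive, so for u > 0 every term is positive (or zero), and the constant term 125 is strictly positive.
Therefore f(t) > 0 throughout (3, 5), and f has no zero there.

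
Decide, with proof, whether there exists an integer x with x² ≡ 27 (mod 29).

29 is prime, so by Euler's criterion 27 is a square mod 29 iff 27^((29−1)/2) = 27^14 ≡ 1 (mod 29).
Repeated squaring mod 29: 27^2 = 729 ≡ 4; 27^4 ≡ 4² = 16 ≡ 16; 27^8 ≡ 16² = 256 ≡ 24.
Since 14 = 8 + 4 + 2, 27^14 ≡ 24 · 16 · 4; multiplying out mod 29: 24·16 = 384 ≡ 7, then 7·4 = 28 ≡ 28. Thus 27^14 ≡ 28 ≡ −1 (mod 29).
The value −1 means 27 is a non-residue modulo 29, so x² ≡ 27 (mod 29) is impossible.

No, no such integer exists.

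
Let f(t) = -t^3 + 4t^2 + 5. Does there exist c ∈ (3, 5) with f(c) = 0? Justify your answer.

Yes, f has a root in the interval.

f(3) = 14 and f(5) = -20, which have opposite signs.
As a polynomial, f is continuous on every closed interval.
The Intermediate Value Theorem then guarantees some c ∈ (3, 5) with f(c) = 0.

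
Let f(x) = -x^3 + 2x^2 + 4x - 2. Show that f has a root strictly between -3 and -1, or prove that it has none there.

Yes, f has a root in the interval.

f(-3) = 31 and f(-1) = -3, which have opposite signs.
As a polynomial, f is continuous on every closed interval.
By the Intermediate Value Theorem f must vanish at some point of (-3, -1).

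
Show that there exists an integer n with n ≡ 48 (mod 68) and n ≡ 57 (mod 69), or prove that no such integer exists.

Since 68 and 69 share no common factor, CRT says the pair of congruences has a solution (unique mod 4692).
Any solution of the first congruence is n = 48 + 68t; substituting into the second, 68t ≡ 57 − 48 ≡ 9 (mod 69).
To invert 68 modulo 69: 69 = 1·68 + 1, 68 = 68·1 + 0, and unwinding, 1 = 69 − 1·68. Thus 68⁻¹ ≡ -1 ≡ 68 (mod 69).
Therefore t ≡ 68·9 = 612 ≡ 60 (mod 69).
With t = 60: n = 48 + 68·60 = 4128.
Verify: 4128 = 60·68 + 48 and 4128 = 59·69 + 57. ✓

n = 4128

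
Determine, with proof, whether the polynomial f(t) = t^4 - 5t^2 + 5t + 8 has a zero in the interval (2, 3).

No.

f(2) = 14 and f(3) = 59, both positive, so a sign-change argument is unavailable; we show f keeps this sign on the whole interval.
Substitute t = 2 + u, where 0 < u < 1 on the interval. Expanding, f(2 + u) = u^4 + 8u^3 + 19u^2 + 17u + 14.
All 5 nonzero coefficients of this polynomial in u are positive; hence for u > 0 the value is a sum of positive terms (the constant 14 among them).
Therefore f(t) > 0 throughout (2, 3), and f has no zero there.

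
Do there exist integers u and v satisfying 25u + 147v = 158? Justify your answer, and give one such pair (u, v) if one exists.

u = 71, v = -11

25 and 147 are coprime, so 25u + 147v ranges over all of ℤ.
Euclidean algorithm: 147 = 5·25 + 22, 25 = 1·22 + 3, 22 = 7·3 + 1, 3 = 3·1 + 0.
Working back up the chain: 1 = 22 − 7·3 = 22 − 7·(25 − 1·22) = −7·25 + 8·22 = −7·25 + 8·(147 − 5·25) = 8·147 − 47·25. So 25·(-47) + 147·8 = 1.
Multiplying through by 158: u = (-47)·158 = -7426, v = 8·158 = 1264 is a solution.
The general solution is u = -7426 + 147k, v = 1264 − 25k; taking k = 51 gives the smaller pair u = 71, v = -11.
Indeed 25·71 + 147·(-11) = 1775 − 1617 = 158.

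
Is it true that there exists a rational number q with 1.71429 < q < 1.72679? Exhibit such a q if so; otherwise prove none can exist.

q = 31/18

Multiplying by 18: 18·1.71429 = 30.85722 and 18·1.72679 = 31.08222, so the integer 31 lies strictly between them.
Hence 31/18 is a rational number with 1.71429 < 31/18 < 1.72679.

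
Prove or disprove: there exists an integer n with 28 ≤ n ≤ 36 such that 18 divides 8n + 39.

No, no such integer n in that range exists.

The values of 8n + 39 for n = 28, 29, …, 36 are 263, 271, 279, 287, 295, 303, 311, 319, 327; reduced mod 18 these are 11, 1, 9, 17, 7, 15, 5, 13, 3.
Since 0 is absent from this list, 18 ∤ 8n + 39 for every n with 28 ≤ n ≤ 36.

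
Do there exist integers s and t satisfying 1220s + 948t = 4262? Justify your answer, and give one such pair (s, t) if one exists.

Any value of 1220s + 948t is a multiple of gcd(1220, 948) = 4.
But 4262 is not a multiple of 4 (it leaves remainder 2).
So the equation is unsolvable over ℤ.

There are no such integers.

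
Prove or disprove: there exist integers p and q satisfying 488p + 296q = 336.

p = 11, q = -17

Every value of 488p + 296q is a multiple of gcd(488, 296) = 8; since 8 ∣ 336, solutions exist.
Dividing through by 8 reduces the equation to 61p + 37q = 42.
Dividing repeatedly: 61 = 1·37 + 24, 37 = 1·24 + 13, 24 = 1·13 + 11, 13 = 1·11 + 2, 11 = 5·2 + 1, 2 = 2·1 + 0.
Unwinding: 1 = 11 − 5·2 = 11 − 5·(13 − 1·11) = −5·13 + 6·11 = −5·13 + 6·(24 − 1·13) = 6·24 − 11·13 = 6·24 − 11·(37 − 1·24) = −11·37 + 17·24 = −11·37 + 17·(61 − 1·37) = 17·61 − 28·37, i.e. 61·17 + 37·(-28) = 1.
Multiplying through by 42: p = 17·42 = 714, q = (-28)·42 = -1176 is a solution.
Subtracting 19·37 from p and adding 19·61 to q gives the tidier solution (11, -17).
Check: 488·11 + 296·(-17) = 5368 − 5032 = 336. ✓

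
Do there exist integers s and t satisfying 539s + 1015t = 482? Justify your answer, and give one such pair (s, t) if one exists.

Any value of 539s + 1015t is a multiple of gcd(539, 1015) = 7.
However 482 leaves remainder 6 on division by 7.
Therefore 539s + 1015t = 482 has no solution in integers.

There are no such integers.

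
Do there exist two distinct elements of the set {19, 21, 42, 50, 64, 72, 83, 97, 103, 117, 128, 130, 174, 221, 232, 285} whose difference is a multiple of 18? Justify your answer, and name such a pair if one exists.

Reduce each element modulo 18: 19↦1, 21↦3, 42↦6, 50↦14, 64↦10, 72↦0, 83↦11, 97↦7, 103↦13, 117↦9, 128↦2, 130↦4, 174↦12, 221↦5, 232↦16, 285↦15.
These 16 residues are pairwise different, hence no difference of two elements is divisible by 18.

No, no such pair exists.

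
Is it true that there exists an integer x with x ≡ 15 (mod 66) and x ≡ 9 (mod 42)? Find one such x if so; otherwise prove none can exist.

Here gcd(66, 42) = 6, and both 15 and 9 leave remainder 3 mod 6, so the system is consistent.
List candidates x ≡ 15 (mod 66): 15, 81, 147, 213, 279, 345. Modulo 42 these are 15, 39, 21, 3, 27, 9; 345 gives 9 as required.
Indeed 345 ≡ 15 (mod 66) and 345 ≡ 9 (mod 42).

x = 345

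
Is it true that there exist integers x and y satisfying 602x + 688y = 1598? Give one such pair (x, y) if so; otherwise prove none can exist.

No such integers exist.

Any value of 602x + 688y is a multiple of gcd(602, 688) = 86.
However 1598 leaves remainder 50 on division by 86.
So the equation is unsolvable over ℤ.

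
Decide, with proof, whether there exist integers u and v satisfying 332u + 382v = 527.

gcd(332, 382) = 2, so every integer of the form 332u + 382v is a multiple of 2.
But 527 is not a multiple of 2 (it leaves remainder 1).
So the equation is unsolvable over ℤ.

There are no such integers.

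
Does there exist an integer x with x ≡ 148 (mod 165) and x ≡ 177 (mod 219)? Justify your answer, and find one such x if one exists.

Both moduli are multiples of 3 = gcd(165, 219), so any solution would satisfy x ≡ 148 and x ≡ 177 modulo 3 simultaneously.
These are incompatible: 148 − 177 = -29 is not divisible by 3.
Hence the system has no solution.

There is no such integer.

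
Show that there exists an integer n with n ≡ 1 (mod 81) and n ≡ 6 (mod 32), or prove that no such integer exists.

n = 1702

The moduli 81 and 32 are coprime, so by the Chinese Remainder Theorem a unique solution modulo 2592 exists.
Any solution of the first congruence is n = 1 + 81t; substituting into the second, 81t ≡ 6 − 1 ≡ 5 (mod 32).
81 ≡ 17 (mod 32), so this reads 17t ≡ 5 (mod 32). Invert 17 mod 32 by the Euclidean algorithm: 32 = 1·17 + 15, 17 = 1·15 + 2, 15 = 7·2 + 1, 2 = 2·1 + 0; back-substituting, 1 = 15 − 7·2 = 15 − 7·(17 − 1·15) = −7·17 + 8·15 = −7·17 + 8·(32 − 1·17) = 8·32 − 15·17. Hence 17·(-15) ≡ 1, so 17⁻¹ ≡ -15 ≡ 17 (mod 32).
Therefore t ≡ 17·5 = 85 ≡ 21 (mod 32).
Taking t = 21 gives n = 1 + 81·21 = 1702.
Check: 1702 mod 81 = 1, 1702 mod 32 = 6. ✓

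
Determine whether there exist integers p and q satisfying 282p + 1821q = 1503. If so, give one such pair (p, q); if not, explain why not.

p = 283, q = -43

Since gcd(282, 1821) = 3 and 1503 = 3·501, Bézout's identity guarantees a solution.
Dividing through by 3 reduces the equation to 94p + 607q = 501.
Dividing repeatedly: 607 = 6·94 + 43, 94 = 2·43 + 8, 43 = 5·8 + 3, 8 = 2·3 + 2, 3 = 1·2 + 1, 2 = 2·1 + 0.
Back-substituting, 1 = 3 − 1·2 = 3 − (8 − 2·3) = −8 + 3·3 = −8 + 3·(43 − 5·8) = 3·43 − 16·8 = 3·43 − 16·(94 − 2·43) = −16·94 + 35·43 = −16·94 + 35·(607 − 6·94) = 35·607 − 226·94; that is, 94·(-226) + 607·35 = 1.
Scaling by 501 gives the particular solution (p, q) = (-113226, 17535).
Adding 187·607 to p and subtracting 187·94 from q gives the tidier solution (283, -43).
Check: 282·283 + 1821·(-43) = 79806 − 78303 = 1503. ✓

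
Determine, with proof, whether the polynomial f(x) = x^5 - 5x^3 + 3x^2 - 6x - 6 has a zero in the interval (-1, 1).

Yes, f has a root in the interval.

f(-1) = 7 and f(1) = -13, which have opposite signs.
f is continuous everywhere (it is a polynomial), in particular on [-1, 1].
By the Intermediate Value Theorem, f takes the value 0 somewhere in the open interval.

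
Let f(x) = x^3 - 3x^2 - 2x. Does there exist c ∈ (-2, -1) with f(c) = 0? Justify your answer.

f(-2) = -16 and f(-1) = -2, both negative, so a sign-change argument is unavailable; we show f keeps this sign on the whole interval.
Substitute x = -1 − u, where 0 < u < 1 on the interval. Expanding, f(-1 − u) = -u^3 - 6u^2 - 7u - 2.
The nonzero coefficients here are all negative, so for u > 0 every term is negative (or zero), and the constant term -2 is strictly negative.
So f is strictly negative on (-2, -1); no root exists in the interval.

No.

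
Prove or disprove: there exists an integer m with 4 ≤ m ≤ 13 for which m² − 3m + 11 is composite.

At m = 7: 7² − 3·7 + 11 = 39 = 3·13, which is composite.

m = 7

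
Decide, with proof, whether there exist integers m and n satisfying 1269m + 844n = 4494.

1269 and 844 are coprime, so 1269m + 844n ranges over all of ℤ.
Euclidean algorithm: 1269 = 1·844 + 425, 844 = 1·425 + 419, 425 = 1·419 + 6, 419 = 69·6 + 5, 6 = 1·5 + 1, 5 = 5·1 + 0.
Unwinding: 1 = 6 − 1·5 = 6 − (419 − 69·6) = −419 + 70·6 = −419 + 70·(425 − 1·419) = 70·425 − 71·419 = 70·425 − 71·(844 − 1·425) = −71·844 + 141·425 = −71·844 + 141·(1269 − 1·844) = 141·1269 − 212·844, i.e. 1269·141 + 844·(-212) = 1.
Scaling by 4494 gives the particular solution (m, n) = (633654, -952728).
Subtracting 750·844 from m and adding 750·1269 to n gives the tidier solution (654, -978).
Indeed 1269·654 + 844·(-978) = 829926 − 825432 = 4494.

m = 654, n = -978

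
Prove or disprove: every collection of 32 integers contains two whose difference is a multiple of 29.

Yes.

Each integer lies in one of the 29 residue classes modulo 29.
Since 32 > 29, two of the 32 integers must share a residue class by the pigeonhole principle; call them a and b.
Then a ≡ b (mod 29), i.e. 29 ∣ (a − b).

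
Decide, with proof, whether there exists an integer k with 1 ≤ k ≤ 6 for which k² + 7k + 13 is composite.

k = 1

At k = 1: 1² + 7·1 + 13 = 21 = 3·7, which is composite.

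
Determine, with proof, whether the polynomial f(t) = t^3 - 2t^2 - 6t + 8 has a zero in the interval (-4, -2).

Such a root exists.

f(-4) = -64 and f(-2) = 4, which have opposite signs.
Since f is a polynomial it is continuous on [-4, -2].
By the Intermediate Value Theorem f must vanish at some point of (-4, -2).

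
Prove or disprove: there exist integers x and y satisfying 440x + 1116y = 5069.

No, no such integers exist.

Any value of 440x + 1116y is a multiple of gcd(440, 1116) = 4.
But 5069 = 4·1267 + 1, so 4 ∤ 5069.
So the equation is unsolvable over ℤ.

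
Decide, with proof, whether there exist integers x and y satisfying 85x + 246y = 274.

x = 64, y = -21

85 and 246 are coprime, so 85x + 246y ranges over all of ℤ.
Run the Euclidean algorithm on 246 and 85: 246 = 2·85 + 76, 85 = 1·76 + 9, 76 = 8·9 + 4, 9 = 2·4 + 1, 4 = 4·1 + 0.
Unwinding: 1 = 9 − 2·4 = 9 − 2·(76 − 8·9) = −2·76 + 17·9 = −2·76 + 17·(85 − 1·76) = 17·85 − 19·76 = 17·85 − 19·(246 − 2·85) = −19·246 + 55·85, i.e. 85·55 + 246·(-19) = 1.
Scaling by 274 gives the particular solution (x, y) = (15070, -5206).
Shifting by a multiple of (246, −85) keeps it a solution: x = 15070 − 61·246 = 64, y = -5206 + 61·85 = -21.
Indeed 85·64 + 246·(-21) = 5440 − 5166 = 274.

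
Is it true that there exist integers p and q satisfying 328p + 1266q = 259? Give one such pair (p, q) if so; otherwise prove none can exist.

There are no such integers.

Any value of 328p + 1266q is a multiple of gcd(328, 1266) = 2.
But 259 = 2·129 + 1, so 2 ∤ 259.
So the equation is unsolvable over ℤ.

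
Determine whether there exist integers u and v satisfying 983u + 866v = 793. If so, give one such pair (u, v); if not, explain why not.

u = 103, v = -116

Since gcd(983, 866) = 1, every integer is an integer combination of 983 and 866.
Euclidean algorithm: 983 = 1·866 + 117, 866 = 7·117 + 47, 117 = 2·47 + 23, 47 = 2·23 + 1, 23 = 23·1 + 0.
Back-substituting, 1 = 47 − 2·23 = 47 − 2·(117 − 2·47) = −2·117 + 5·47 = −2·117 + 5·(866 − 7·117) = 5·866 − 37·117 = 5·866 − 37·(983 − 1·866) = −37·983 + 42·866; that is, 983·(-37) + 866·42 = 1.
Times 793: 983·(-29341) + 866·33306 = 793, so (-29341, 33306) solves it.
The general solution is u = -29341 + 866k, v = 33306 − 983k; taking k = 34 gives the smaller pair u = 103, v = -116.
Indeed 983·103 + 866·(-116) = 101249 − 100456 = 793.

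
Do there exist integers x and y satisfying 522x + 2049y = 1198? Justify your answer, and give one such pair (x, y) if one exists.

No such integers exist.

gcd(522, 2049) = 3, so every integer of the form 522x + 2049y is a multiple of 3.
But 1198 = 3·399 + 1, so 3 ∤ 1198.
Hence no integers x, y satisfy the equation.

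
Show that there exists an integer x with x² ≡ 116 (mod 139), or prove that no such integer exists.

Take x = 106. Then 106² = 11236 = 80·139 + 116, so 106² ≡ 116 (mod 139).

x = 106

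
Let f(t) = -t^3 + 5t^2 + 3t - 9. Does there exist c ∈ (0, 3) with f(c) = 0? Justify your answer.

f(0) = -9 and f(3) = 18, which have opposite signs.
As a polynomial, f is continuous on every closed interval.
So by the Intermediate Value Theorem there is a c strictly between 0 and 3 with f(c) = 0.

Such a root exists.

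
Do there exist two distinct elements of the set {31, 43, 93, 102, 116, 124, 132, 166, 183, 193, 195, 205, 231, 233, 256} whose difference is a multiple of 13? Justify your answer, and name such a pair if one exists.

93 mod 13 = 2 and 132 mod 13 = 2, so 132 − 93 = 39 = 3·13.

The pair (93, 132) works.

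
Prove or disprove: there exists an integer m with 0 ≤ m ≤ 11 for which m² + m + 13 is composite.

At m = 6: 6² + 6 + 13 = 55 = 5·11, which is composite.

m = 6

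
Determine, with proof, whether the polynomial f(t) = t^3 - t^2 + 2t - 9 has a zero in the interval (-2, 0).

f has no root in that interval.

Evaluate at the endpoints: f(-2) = -25, f(0) = -9 — same sign (negative).
f'(t) = 3t^2 - 2t + 2 has discriminant (-2)² − 4·3·2 = -20 < 0, so f' has no real roots and is positive for every real t.
Hence f is strictly increasing on ℝ, and in particular on [-2, 0]. A strictly monotone function with same-sign endpoint values stays negative on the whole interval, so f has no zero in (-2, 0).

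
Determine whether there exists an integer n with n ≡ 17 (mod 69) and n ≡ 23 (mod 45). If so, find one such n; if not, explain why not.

n = 293

The moduli are not coprime: gcd(69, 45) = 3. Compatibility requires 3 ∣ (23 − 17) = 6, which holds, so solutions exist.
The integers ≡ 17 (mod 69) are 17, 86, 155, 224, 293, …; their remainders mod 45 are 17, 41, 20, 44, 23, so n = 293 is the first that is ≡ 23 (mod 45).
Indeed 293 ≡ 17 (mod 69) and 293 ≡ 23 (mod 45).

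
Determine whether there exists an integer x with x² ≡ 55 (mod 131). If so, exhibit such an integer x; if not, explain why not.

x = 102

x = 102 works: 102² = 10404, and 10404 − 55 = 10349 = 79·131.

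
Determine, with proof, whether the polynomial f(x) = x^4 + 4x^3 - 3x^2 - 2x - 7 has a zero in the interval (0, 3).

Yes, f has a root in the interval.

f(0) = -7 and f(3) = 149, which have opposite signs.
f is continuous everywhere (it is a polynomial), in particular on [0, 3].
By the Intermediate Value Theorem f must vanish at some point of (0, 3).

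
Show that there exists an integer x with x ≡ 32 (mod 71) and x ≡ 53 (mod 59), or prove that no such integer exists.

x = 3298

The moduli 71 and 59 are coprime, so by the Chinese Remainder Theorem a unique solution modulo 4189 exists.
Any solution of the first congruence is x = 32 + 71t; substituting into the second, 71t ≡ 53 − 32 ≡ 21 (mod 59).
71 ≡ 12 (mod 59), so this reads 12t ≡ 21 (mod 59). To invert 12 modulo 59: 59 = 4·12 + 11, 12 = 1·11 + 1, 11 = 11·1 + 0, and unwinding, 1 = 12 − 1·11 = 12 − (59 − 4·12) = −59 + 5·12. Thus 12⁻¹ ≡ 5 (mod 59).
Therefore t ≡ 5·21 = 105 ≡ 46 (mod 59).
With t = 46: x = 32 + 71·46 = 3298.
Check: 3298 mod 71 = 32, 3298 mod 59 = 53. ✓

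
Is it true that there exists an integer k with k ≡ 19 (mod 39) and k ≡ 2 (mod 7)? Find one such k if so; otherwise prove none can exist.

gcd(39, 7) = 1, so the Chinese Remainder Theorem guarantees exactly one residue class mod 273 satisfying both.
Any solution of the first congruence is k = 19 + 39t; substituting into the second, 39t ≡ 2 − 19 ≡ 4 (mod 7).
39 ≡ 4 (mod 7), so this reads 4t ≡ 4 (mod 7). Since 4·2 = 8 = 1·7 + 1, the inverse of 4 mod 7 is 2.
Multiplying by 2: t ≡ 2·4 = 8 ≡ 1 (mod 7).
Taking t = 1 gives k = 19 + 39·1 = 58.
Indeed 58 ≡ 19 (mod 39) and 58 ≡ 2 (mod 7).

k = 58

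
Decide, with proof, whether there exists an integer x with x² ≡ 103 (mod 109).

No such integer exists.

109 is prime, so by Euler's criterion 103 is a square mod 109 iff 103^((109−1)/2) = 103^54 ≡ 1 (mod 109).
Repeated squaring mod 109: 103^2 = 10609 ≡ 36; 103^4 ≡ 36² = 1296 ≡ 97; 103^8 ≡ 97² = 9409 ≡ 35; 103^16 ≡ 35² = 1225 ≡ 26; 103^32 ≡ 26² = 676 ≡ 22.
Since 54 = 32 + 16 + 4 + 2, 103^54 ≡ 22 · 26 · 97 · 36; multiplying out mod 109: 22·26 = 572 ≡ 27, then 27·97 = 2619 ≡ 3, then 3·36 = 108 ≡ 108. Thus 103^54 ≡ 108 ≡ −1 (mod 109).
By Euler's criterion 103 is a quadratic non-residue mod 109: no x satisfies x² ≡ 103 (mod 109).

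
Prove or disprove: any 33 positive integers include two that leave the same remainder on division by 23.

Each integer lies in one of the 23 residue classes modulo 23.
With 33 integers and only 23 classes, the pigeonhole principle forces two of them, say a and b, into the same class.
That is, a and b leave the same remainder on division by 23, as claimed.

True.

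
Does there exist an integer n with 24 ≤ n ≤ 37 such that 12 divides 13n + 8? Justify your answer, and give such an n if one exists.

n = 28

At n = 28 we get 13·28 + 8 = 372, and 372 = 12·31.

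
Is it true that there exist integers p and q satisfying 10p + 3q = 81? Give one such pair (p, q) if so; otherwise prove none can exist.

10 and 3 are coprime, so 10p + 3q ranges over all of ℤ.
Run the Euclidean algorithm on 10 and 3: 10 = 3·3 + 1, 3 = 3·1 + 0.
Working back up the chain: 1 = 10 − 3·3. So 10·1 + 3·(-3) = 1.
Times 81: 10·81 + 3·(-243) = 81, so (81, -243) solves it.
Subtracting 27·3 from p and adding 27·10 to q gives the tidier solution (0, 27).
Indeed 10·0 + 3·27 = 0 + 81 = 81.

p = 0, q = 27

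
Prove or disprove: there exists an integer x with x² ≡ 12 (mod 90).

Reduce modulo 5, which divides 90: we would need x² ≡ 2 (mod 5).
Squares mod 5 repeat after x = 2 (as (−x)² = x²); for x = 0..2 they are 0, 1, 4.
The set of squares mod 5 is therefore {0, 1, 4}, which does not contain 2.
Therefore x² ≡ 12 (mod 90) has no solution.

No, no such integer exists.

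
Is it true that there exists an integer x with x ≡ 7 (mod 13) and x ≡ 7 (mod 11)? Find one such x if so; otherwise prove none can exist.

x = 7

Since 13 and 11 share no common factor, CRT says the pair of congruences has a solution (unique mod 143).
Any solution of the first congruence is x = 7 + 13t; substituting into the second, 13t ≡ 7 − 7 ≡ 0 (mod 11).
13 ≡ 2 (mod 11), so this reads 2t ≡ 0 (mod 11). t = 0 satisfies this.
With t = 0: x = 7 + 13·0 = 7.
Verify: 7 = 0·13 + 7 and 7 = 0·11 + 7. ✓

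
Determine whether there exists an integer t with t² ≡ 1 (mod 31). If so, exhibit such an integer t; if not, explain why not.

Take t = 1. Then 1² = 1, and since 0 ≤ 1 < 31 this is already reduced: 1² ≡ 1 (mod 31).

t = 1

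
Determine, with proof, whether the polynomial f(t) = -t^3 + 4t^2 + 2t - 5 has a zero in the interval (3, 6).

Yes, f has a root in the interval.

f(3) = 10 and f(6) = -65, which have opposite signs.
Since f is a polynomial it is continuous on [3, 6].
By the Intermediate Value Theorem f must vanish at some point of (3, 6).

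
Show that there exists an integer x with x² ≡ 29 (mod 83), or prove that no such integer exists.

Take x = 64. Then 64² = 4096 = 49·83 + 29, so 64² ≡ 29 (mod 83).

x = 64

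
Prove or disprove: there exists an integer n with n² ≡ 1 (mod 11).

n = 1

Take n = 1. Then 1² = 1, and since 0 ≤ 1 < 11 this is already reduced: 1² ≡ 1 (mod 11).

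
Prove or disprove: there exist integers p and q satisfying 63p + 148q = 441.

Since gcd(63, 148) = 1, every integer is an integer combination of 63 and 148.
Run the Euclidean algorithm on 148 and 63: 148 = 2·63 + 22, 63 = 2·22 + 19, 22 = 1·19 + 3, 19 = 6·3 + 1, 3 = 3·1 + 0.
Back-substituting, 1 = 19 − 6·3 = 19 − 6·(22 − 1·19) = −6·22 + 7·19 = −6·22 + 7·(63 − 2·22) = 7·63 − 20·22 = 7·63 − 20·(148 − 2·63) = −20·148 + 47·63; that is, 63·47 + 148·(-20) = 1.
Multiplying through by 441: p = 47·441 = 20727, q = (-20)·441 = -8820 is a solution.
Shifting by a multiple of (148, −63) keeps it a solution: p = 20727 − 140·148 = 7, q = -8820 + 140·63 = 0.
Check: 63·7 + 148·0 = 441 + 0 = 441. ✓

p = 7, q = 0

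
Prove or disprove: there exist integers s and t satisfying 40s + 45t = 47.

No such integers exist.

Any value of 40s + 45t is a multiple of gcd(40, 45) = 5.
But 47 = 5·9 + 2, so 5 ∤ 47.
So the equation is unsolvable over ℤ.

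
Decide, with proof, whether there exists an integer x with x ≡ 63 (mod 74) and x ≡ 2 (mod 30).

gcd(74, 30) = 2. If x ≡ 63 (mod 74) and x ≡ 2 (mod 30), then x ≡ 63 (mod 2) and x ≡ 2 (mod 2).
However 63 ≡ 1 and 2 ≡ 0 (mod 2), and 1 ≠ 0.
So no integer satisfies both congruences.

No, no such integer exists.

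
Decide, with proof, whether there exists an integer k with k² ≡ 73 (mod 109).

k = 20

Take k = 20. Then 20² = 400 = 3·109 + 73, so 20² ≡ 73 (mod 109).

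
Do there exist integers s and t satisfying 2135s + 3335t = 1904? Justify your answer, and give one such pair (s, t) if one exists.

There are no such integers.

Both 2135 and 3335 are divisible by gcd(2135, 3335) = 5, hence so is any combination 2135s + 3335t.
But 1904 is not a multiple of 5 (it leaves remainder 4).
So the equation is unsolvable over ℤ.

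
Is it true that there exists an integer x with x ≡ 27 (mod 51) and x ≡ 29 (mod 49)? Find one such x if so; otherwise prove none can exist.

gcd(51, 49) = 1, so the Chinese Remainder Theorem guarantees exactly one residue class mod 2499 satisfying both.
Any solution of the first congruence is x = 27 + 51t; substituting into the second, 51t ≡ 29 − 27 ≡ 2 (mod 49).
51 ≡ 2 (mod 49), so this reads 2t ≡ 2 (mod 49). Note 2·25 = 50 ≡ 1 (mod 49) (as 50 − 1 = 1·49), so 2⁻¹ ≡ 25.
Multiplying by 25: t ≡ 25·2 = 50 ≡ 1 (mod 49).
With t = 1: x = 27 + 51·1 = 78.
Indeed 78 ≡ 27 (mod 51) and 78 ≡ 29 (mod 49).

x = 78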